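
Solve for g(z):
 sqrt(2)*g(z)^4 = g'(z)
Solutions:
 g(z) = (-1/(C1 + 3*sqrt(2)*z))^(1/3)
 g(z) = (-1/(C1 + sqrt(2)*z))^(1/3)*(-3^(2/3) - 3*3^(1/6)*I)/6
 g(z) = (-1/(C1 + sqrt(2)*z))^(1/3)*(-3^(2/3) + 3*3^(1/6)*I)/6


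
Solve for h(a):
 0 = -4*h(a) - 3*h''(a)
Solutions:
 h(a) = C1*sin(2*sqrt(3)*a/3) + C2*cos(2*sqrt(3)*a/3)


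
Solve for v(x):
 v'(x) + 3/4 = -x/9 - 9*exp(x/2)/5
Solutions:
 v(x) = C1 - x^2/18 - 3*x/4 - 18*exp(x/2)/5


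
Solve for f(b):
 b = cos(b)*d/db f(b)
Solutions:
 f(b) = C1 + Integral(b/cos(b), b)


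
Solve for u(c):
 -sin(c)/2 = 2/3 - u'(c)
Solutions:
 u(c) = C1 + 2*c/3 - cos(c)/2


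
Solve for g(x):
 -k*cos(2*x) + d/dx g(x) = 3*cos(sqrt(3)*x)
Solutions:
 g(x) = C1 + k*sin(2*x)/2 + sqrt(3)*sin(sqrt(3)*x)


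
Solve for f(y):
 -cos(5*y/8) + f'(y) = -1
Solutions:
 f(y) = C1 - y + 8*sin(5*y/8)/5


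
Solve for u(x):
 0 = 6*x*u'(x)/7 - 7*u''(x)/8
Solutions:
 u(x) = C1 + C2*erfi(2*sqrt(6)*x/7)


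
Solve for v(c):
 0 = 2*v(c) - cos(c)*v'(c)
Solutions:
 v(c) = C1*(sin(c) + 1)/(sin(c) - 1)


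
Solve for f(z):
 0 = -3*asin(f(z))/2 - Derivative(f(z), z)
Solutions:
 Integral(1/asin(_y), (_y, f(z))) = C1 - 3*z/2


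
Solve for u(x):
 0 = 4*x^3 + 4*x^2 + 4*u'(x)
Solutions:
 u(x) = C1 - x^4/4 - x^3/3


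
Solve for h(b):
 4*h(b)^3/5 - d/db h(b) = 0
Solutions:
 h(b) = -sqrt(10)*sqrt(-1/(C1 + 4*b))/2
 h(b) = sqrt(10)*sqrt(-1/(C1 + 4*b))/2


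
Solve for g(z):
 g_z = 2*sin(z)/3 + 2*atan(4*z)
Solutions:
 g(z) = C1 + 2*z*atan(4*z) - log(16*z^2 + 1)/4 - 2*cos(z)/3


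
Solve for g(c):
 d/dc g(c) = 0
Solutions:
 g(c) = C1


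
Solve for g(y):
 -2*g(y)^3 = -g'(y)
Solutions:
 g(y) = -sqrt(2)*sqrt(-1/(C1 + 2*y))/2
 g(y) = sqrt(2)*sqrt(-1/(C1 + 2*y))/2


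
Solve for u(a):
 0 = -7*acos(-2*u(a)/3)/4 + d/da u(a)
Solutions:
 Integral(1/acos(-2*_y/3), (_y, u(a))) = C1 + 7*a/4


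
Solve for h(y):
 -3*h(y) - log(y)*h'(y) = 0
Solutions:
 h(y) = C1*exp(-3*li(y))


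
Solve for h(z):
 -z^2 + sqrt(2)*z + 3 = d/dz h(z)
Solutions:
 h(z) = C1 - z^3/3 + sqrt(2)*z^2/2 + 3*z


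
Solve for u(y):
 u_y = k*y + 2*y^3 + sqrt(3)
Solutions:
 u(y) = C1 + k*y^2/2 + y^4/2 + sqrt(3)*y


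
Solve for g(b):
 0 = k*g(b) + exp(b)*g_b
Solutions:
 g(b) = C1*exp(k*exp(-b))


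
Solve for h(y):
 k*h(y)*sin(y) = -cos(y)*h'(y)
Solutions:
 h(y) = C1*exp(k*log(cos(y)))


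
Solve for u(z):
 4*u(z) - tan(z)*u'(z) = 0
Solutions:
 u(z) = C1*sin(z)^4


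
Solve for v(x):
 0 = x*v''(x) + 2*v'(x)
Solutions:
 v(x) = C1 + C2/x


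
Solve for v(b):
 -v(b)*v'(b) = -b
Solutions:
 v(b) = -sqrt(C1 + b^2)
 v(b) = sqrt(C1 + b^2)


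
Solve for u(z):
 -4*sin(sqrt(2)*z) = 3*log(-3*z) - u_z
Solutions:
 u(z) = C1 + 3*z*log(-z) - 3*z + 3*z*log(3) - 2*sqrt(2)*cos(sqrt(2)*z)


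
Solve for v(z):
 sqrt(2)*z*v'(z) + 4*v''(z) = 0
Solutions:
 v(z) = C1 + C2*erf(2^(3/4)*z/4)


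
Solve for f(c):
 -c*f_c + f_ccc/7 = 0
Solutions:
 f(c) = C1 + Integral(C2*airyai(7^(1/3)*c) + C3*airybi(7^(1/3)*c), c)


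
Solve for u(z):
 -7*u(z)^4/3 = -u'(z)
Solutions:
 u(z) = (-1/(C1 + 7*z))^(1/3)
 u(z) = (-1/(C1 + 7*z))^(1/3)*(-1 - sqrt(3)*I)/2
 u(z) = (-1/(C1 + 7*z))^(1/3)*(-1 + sqrt(3)*I)/2


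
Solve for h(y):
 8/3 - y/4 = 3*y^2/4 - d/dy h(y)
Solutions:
 h(y) = C1 + y^3/4 + y^2/8 - 8*y/3


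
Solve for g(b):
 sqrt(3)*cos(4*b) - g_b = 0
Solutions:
 g(b) = C1 + sqrt(3)*sin(4*b)/4


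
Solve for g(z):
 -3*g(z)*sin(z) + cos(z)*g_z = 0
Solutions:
 g(z) = C1/cos(z)^3


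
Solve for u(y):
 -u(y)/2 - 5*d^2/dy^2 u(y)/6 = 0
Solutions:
 u(y) = C1*sin(sqrt(15)*y/5) + C2*cos(sqrt(15)*y/5)


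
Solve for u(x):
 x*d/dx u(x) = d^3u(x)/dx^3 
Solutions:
 u(x) = C1 + Integral(C2*airyai(x) + C3*airybi(x), x)


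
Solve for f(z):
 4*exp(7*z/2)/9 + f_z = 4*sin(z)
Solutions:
 f(z) = C1 - 8*exp(7*z/2)/63 - 4*cos(z)


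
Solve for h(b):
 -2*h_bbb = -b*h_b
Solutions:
 h(b) = C1 + Integral(C2*airyai(2^(2/3)*b/2) + C3*airybi(2^(2/3)*b/2), b)


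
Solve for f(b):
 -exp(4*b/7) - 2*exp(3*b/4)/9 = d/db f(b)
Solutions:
 f(b) = C1 - 7*exp(4*b/7)/4 - 8*exp(3*b/4)/27


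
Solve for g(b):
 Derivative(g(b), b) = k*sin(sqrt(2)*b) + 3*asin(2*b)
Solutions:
 g(b) = C1 + 3*b*asin(2*b) - sqrt(2)*k*cos(sqrt(2)*b)/2 + 3*sqrt(1 - 4*b^2)/2


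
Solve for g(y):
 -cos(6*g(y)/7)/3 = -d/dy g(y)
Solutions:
 -y/3 - 7*log(sin(6*g(y)/7) - 1)/12 + 7*log(sin(6*g(y)/7) + 1)/12 = C1


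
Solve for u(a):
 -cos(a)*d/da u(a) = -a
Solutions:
 u(a) = C1 + Integral(a/cos(a), a)


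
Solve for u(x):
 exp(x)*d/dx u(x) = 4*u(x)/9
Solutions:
 u(x) = C1*exp(-4*exp(-x)/9)


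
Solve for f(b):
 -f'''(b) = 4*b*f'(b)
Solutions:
 f(b) = C1 + Integral(C2*airyai(-2^(2/3)*b) + C3*airybi(-2^(2/3)*b), b)


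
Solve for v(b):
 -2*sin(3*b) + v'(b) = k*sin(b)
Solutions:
 v(b) = C1 - k*cos(b) - 2*cos(3*b)/3


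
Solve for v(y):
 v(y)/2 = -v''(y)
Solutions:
 v(y) = C1*sin(sqrt(2)*y/2) + C2*cos(sqrt(2)*y/2)


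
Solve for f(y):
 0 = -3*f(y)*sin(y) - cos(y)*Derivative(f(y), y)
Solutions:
 f(y) = C1*cos(y)^3


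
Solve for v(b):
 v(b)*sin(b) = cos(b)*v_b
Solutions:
 v(b) = C1/cos(b)


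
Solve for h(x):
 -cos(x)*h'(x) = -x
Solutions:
 h(x) = C1 + Integral(x/cos(x), x)


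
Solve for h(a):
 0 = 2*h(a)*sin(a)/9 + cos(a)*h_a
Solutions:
 h(a) = C1*cos(a)^(2/9)


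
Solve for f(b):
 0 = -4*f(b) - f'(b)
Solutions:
 f(b) = C1*exp(-4*b)


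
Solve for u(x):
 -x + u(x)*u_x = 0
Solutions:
 u(x) = -sqrt(C1 + x^2)
 u(x) = sqrt(C1 + x^2)


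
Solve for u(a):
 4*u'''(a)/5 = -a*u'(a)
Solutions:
 u(a) = C1 + Integral(C2*airyai(-10^(1/3)*a/2) + C3*airybi(-10^(1/3)*a/2), a)


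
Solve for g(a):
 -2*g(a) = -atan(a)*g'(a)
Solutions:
 g(a) = C1*exp(2*Integral(1/atan(a), a))


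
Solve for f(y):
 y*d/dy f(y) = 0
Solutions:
 f(y) = C1


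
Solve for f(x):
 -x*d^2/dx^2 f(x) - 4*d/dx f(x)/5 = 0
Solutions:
 f(x) = C1 + C2*x^(1/5)


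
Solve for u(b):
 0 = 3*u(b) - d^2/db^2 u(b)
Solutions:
 u(b) = C1*exp(-sqrt(3)*b) + C2*exp(sqrt(3)*b)


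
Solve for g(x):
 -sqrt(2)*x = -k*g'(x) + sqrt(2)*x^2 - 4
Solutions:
 g(x) = C1 + sqrt(2)*x^3/(3*k) + sqrt(2)*x^2/(2*k) - 4*x/k


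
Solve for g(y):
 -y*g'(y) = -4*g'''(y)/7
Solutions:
 g(y) = C1 + Integral(C2*airyai(14^(1/3)*y/2) + C3*airybi(14^(1/3)*y/2), y)


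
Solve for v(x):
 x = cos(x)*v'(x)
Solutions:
 v(x) = C1 + Integral(x/cos(x), x)


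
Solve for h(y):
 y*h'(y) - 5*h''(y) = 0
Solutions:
 h(y) = C1 + C2*erfi(sqrt(10)*y/10)


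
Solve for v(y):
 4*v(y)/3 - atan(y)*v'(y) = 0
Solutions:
 v(y) = C1*exp(4*Integral(1/atan(y), y)/3)


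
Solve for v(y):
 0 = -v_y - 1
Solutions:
 v(y) = C1 - y


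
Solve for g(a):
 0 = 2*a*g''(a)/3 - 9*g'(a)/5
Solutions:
 g(a) = C1 + C2*a^(37/10)


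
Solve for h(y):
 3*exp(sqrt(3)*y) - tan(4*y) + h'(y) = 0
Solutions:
 h(y) = C1 - sqrt(3)*exp(sqrt(3)*y) - log(cos(4*y))/4


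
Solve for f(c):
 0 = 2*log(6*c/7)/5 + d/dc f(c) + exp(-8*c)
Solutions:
 f(c) = C1 - 2*c*log(c)/5 + 2*c*(-log(6) + 1 + log(7))/5 + exp(-8*c)/8


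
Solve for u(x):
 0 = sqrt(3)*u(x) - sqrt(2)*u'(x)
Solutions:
 u(x) = C1*exp(sqrt(6)*x/2)


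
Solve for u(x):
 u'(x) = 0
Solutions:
 u(x) = C1


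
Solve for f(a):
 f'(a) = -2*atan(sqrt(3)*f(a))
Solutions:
 Integral(1/atan(sqrt(3)*_y), (_y, f(a))) = C1 - 2*a


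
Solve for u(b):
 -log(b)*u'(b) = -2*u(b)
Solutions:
 u(b) = C1*exp(2*li(b))


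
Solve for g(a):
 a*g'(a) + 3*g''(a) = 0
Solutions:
 g(a) = C1 + C2*erf(sqrt(6)*a/6)


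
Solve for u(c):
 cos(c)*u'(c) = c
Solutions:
 u(c) = C1 + Integral(c/cos(c), c)


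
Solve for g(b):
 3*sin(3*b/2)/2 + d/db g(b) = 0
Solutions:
 g(b) = C1 + cos(3*b/2)


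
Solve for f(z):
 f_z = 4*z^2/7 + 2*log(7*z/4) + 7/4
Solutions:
 f(z) = C1 + 4*z^3/21 + 2*z*log(z) - z/4 + z*log(49/16)


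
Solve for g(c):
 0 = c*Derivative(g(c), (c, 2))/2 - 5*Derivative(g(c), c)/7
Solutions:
 g(c) = C1 + C2*c^(17/7)


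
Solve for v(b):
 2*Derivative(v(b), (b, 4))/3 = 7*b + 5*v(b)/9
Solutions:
 v(b) = C1*exp(-5^(1/4)*6^(3/4)*b/6) + C2*exp(5^(1/4)*6^(3/4)*b/6) + C3*sin(5^(1/4)*6^(3/4)*b/6) + C4*cos(5^(1/4)*6^(3/4)*b/6) - 63*b/5


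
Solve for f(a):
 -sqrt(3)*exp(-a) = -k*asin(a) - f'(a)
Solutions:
 f(a) = C1 - a*k*asin(a) - k*sqrt(1 - a^2) - sqrt(3)*exp(-a)


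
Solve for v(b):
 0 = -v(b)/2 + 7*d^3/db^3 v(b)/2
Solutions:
 v(b) = C3*exp(7^(2/3)*b/7) + (C1*sin(sqrt(3)*7^(2/3)*b/14) + C2*cos(sqrt(3)*7^(2/3)*b/14))*exp(-7^(2/3)*b/14)


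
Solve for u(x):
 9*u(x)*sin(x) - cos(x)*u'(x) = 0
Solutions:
 u(x) = C1/cos(x)^9


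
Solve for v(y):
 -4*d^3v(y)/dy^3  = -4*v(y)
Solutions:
 v(y) = C3*exp(y) + (C1*sin(sqrt(3)*y/2) + C2*cos(sqrt(3)*y/2))*exp(-y/2)


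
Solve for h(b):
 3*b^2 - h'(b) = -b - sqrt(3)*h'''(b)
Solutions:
 h(b) = C1 + C2*exp(-3^(3/4)*b/3) + C3*exp(3^(3/4)*b/3) + b^3 + b^2/2 + 6*sqrt(3)*b


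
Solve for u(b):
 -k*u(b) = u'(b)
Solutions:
 u(b) = C1*exp(-b*k)


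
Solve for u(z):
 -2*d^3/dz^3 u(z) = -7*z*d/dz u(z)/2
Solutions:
 u(z) = C1 + Integral(C2*airyai(14^(1/3)*z/2) + C3*airybi(14^(1/3)*z/2), z)


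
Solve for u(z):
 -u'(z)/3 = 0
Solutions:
 u(z) = C1


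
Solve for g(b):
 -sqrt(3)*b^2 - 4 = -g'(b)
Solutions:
 g(b) = C1 + sqrt(3)*b^3/3 + 4*b


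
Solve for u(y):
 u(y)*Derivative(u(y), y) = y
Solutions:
 u(y) = -sqrt(C1 + y^2)
 u(y) = sqrt(C1 + y^2)


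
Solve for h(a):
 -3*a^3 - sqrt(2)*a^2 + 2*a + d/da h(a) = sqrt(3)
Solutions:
 h(a) = C1 + 3*a^4/4 + sqrt(2)*a^3/3 - a^2 + sqrt(3)*a


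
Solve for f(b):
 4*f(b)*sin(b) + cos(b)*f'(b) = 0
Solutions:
 f(b) = C1*cos(b)^4


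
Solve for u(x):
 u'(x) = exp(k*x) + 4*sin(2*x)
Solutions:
 u(x) = C1 - 2*cos(2*x) + exp(k*x)/k


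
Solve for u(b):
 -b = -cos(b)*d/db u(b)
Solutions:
 u(b) = C1 + Integral(b/cos(b), b)


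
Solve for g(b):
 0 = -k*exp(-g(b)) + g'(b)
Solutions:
 g(b) = log(C1 + b*k)


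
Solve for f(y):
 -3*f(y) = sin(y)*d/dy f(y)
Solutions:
 f(y) = C1*(cos(y) + 1)^(3/2)/(cos(y) - 1)^(3/2)


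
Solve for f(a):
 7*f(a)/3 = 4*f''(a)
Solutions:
 f(a) = C1*exp(-sqrt(21)*a/6) + C2*exp(sqrt(21)*a/6)


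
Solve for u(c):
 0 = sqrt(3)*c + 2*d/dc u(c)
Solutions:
 u(c) = C1 - sqrt(3)*c^2/4


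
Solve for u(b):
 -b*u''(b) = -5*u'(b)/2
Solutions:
 u(b) = C1 + C2*b^(7/2)


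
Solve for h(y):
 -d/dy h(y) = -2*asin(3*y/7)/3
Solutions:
 h(y) = C1 + 2*y*asin(3*y/7)/3 + 2*sqrt(49 - 9*y^2)/9


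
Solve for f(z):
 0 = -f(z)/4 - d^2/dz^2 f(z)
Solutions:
 f(z) = C1*sin(z/2) + C2*cos(z/2)


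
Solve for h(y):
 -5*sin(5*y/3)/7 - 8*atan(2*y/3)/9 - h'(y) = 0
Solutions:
 h(y) = C1 - 8*y*atan(2*y/3)/9 + 2*log(4*y^2 + 9)/3 + 3*cos(5*y/3)/7


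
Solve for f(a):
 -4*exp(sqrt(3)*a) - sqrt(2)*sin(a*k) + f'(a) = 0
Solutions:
 f(a) = C1 + 4*sqrt(3)*exp(sqrt(3)*a)/3 - sqrt(2)*cos(a*k)/k


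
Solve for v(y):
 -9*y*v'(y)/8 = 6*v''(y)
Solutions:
 v(y) = C1 + C2*erf(sqrt(6)*y/8)


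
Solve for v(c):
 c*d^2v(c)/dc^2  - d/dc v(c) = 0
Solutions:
 v(c) = C1 + C2*c^2


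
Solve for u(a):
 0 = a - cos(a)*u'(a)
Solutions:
 u(a) = C1 + Integral(a/cos(a), a)


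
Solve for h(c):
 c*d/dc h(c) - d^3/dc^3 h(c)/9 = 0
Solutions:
 h(c) = C1 + Integral(C2*airyai(3^(2/3)*c) + C3*airybi(3^(2/3)*c), c)


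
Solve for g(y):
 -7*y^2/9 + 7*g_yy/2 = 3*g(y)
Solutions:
 g(y) = C1*exp(-sqrt(42)*y/7) + C2*exp(sqrt(42)*y/7) - 7*y^2/27 - 49/81


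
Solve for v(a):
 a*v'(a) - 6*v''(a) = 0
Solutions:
 v(a) = C1 + C2*erfi(sqrt(3)*a/6)


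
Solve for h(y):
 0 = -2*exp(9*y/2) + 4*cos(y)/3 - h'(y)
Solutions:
 h(y) = C1 - 4*exp(9*y/2)/9 + 4*sin(y)/3


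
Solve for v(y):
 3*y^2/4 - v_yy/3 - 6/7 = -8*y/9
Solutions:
 v(y) = C1 + C2*y + 3*y^4/16 + 4*y^3/9 - 9*y^2/7


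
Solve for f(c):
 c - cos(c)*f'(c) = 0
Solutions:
 f(c) = C1 + Integral(c/cos(c), c)


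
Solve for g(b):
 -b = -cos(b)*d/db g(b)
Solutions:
 g(b) = C1 + Integral(b/cos(b), b)


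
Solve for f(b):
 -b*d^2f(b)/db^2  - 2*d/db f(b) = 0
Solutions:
 f(b) = C1 + C2/b


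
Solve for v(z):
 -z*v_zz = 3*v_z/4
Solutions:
 v(z) = C1 + C2*z^(1/4)


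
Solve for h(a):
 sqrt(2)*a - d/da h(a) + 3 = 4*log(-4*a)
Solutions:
 h(a) = C1 + sqrt(2)*a^2/2 - 4*a*log(-a) + a*(7 - 8*log(2))


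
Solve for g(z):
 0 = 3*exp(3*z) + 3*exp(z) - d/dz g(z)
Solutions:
 g(z) = C1 + exp(3*z) + 3*exp(z)


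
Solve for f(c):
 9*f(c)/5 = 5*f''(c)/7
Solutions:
 f(c) = C1*exp(-3*sqrt(7)*c/5) + C2*exp(3*sqrt(7)*c/5)


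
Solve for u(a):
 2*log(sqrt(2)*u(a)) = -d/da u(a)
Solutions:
 Integral(1/(2*log(_y) + log(2)), (_y, u(a))) = C1 - a


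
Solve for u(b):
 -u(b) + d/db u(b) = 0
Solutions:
 u(b) = C1*exp(b)


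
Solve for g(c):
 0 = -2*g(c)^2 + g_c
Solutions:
 g(c) = -1/(C1 + 2*c)


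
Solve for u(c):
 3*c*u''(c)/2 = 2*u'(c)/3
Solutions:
 u(c) = C1 + C2*c^(13/9)


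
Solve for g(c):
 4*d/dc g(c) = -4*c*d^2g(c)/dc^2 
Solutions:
 g(c) = C1 + C2*log(c)


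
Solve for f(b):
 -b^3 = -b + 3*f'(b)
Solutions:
 f(b) = C1 - b^4/12 + b^2/6


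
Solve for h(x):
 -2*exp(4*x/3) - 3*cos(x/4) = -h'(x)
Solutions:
 h(x) = C1 + 3*exp(4*x/3)/2 + 12*sin(x/4)


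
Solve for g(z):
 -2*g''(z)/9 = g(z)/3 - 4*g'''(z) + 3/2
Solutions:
 g(z) = C1*exp(z*(-(81*sqrt(6563) + 6562)^(1/3) - 1/(81*sqrt(6563) + 6562)^(1/3) + 2)/108)*sin(sqrt(3)*z*(-(81*sqrt(6563) + 6562)^(1/3) + (81*sqrt(6563) + 6562)^(-1/3))/108) + C2*exp(z*(-(81*sqrt(6563) + 6562)^(1/3) - 1/(81*sqrt(6563) + 6562)^(1/3) + 2)/108)*cos(sqrt(3)*z*(-(81*sqrt(6563) + 6562)^(1/3) + (81*sqrt(6563) + 6562)^(-1/3))/108) + C3*exp(z*((81*sqrt(6563) + 6562)^(-1/3) + 1 + (81*sqrt(6563) + 6562)^(1/3))/54) - 9/2


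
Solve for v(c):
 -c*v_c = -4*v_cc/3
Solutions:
 v(c) = C1 + C2*erfi(sqrt(6)*c/4)


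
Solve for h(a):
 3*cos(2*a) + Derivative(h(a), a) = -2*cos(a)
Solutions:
 h(a) = C1 - 2*sin(a) - 3*sin(2*a)/2


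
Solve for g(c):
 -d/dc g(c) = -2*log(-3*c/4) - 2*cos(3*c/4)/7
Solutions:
 g(c) = C1 + 2*c*log(-c) - 4*c*log(2) - 2*c + 2*c*log(3) + 8*sin(3*c/4)/21


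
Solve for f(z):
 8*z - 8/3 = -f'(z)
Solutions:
 f(z) = C1 - 4*z^2 + 8*z/3


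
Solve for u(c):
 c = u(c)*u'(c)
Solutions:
 u(c) = -sqrt(C1 + c^2)
 u(c) = sqrt(C1 + c^2)


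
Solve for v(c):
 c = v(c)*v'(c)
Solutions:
 v(c) = -sqrt(C1 + c^2)
 v(c) = sqrt(C1 + c^2)


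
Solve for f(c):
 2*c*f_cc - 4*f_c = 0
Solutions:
 f(c) = C1 + C2*c^3


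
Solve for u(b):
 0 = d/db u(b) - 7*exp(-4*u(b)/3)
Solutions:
 u(b) = 3*log(-I*(C1 + 28*b/3)^(1/4))
 u(b) = 3*log(I*(C1 + 28*b/3)^(1/4))
 u(b) = 3*log(-(C1 + 28*b/3)^(1/4))
 u(b) = 3*log(C1 + 28*b/3)/4


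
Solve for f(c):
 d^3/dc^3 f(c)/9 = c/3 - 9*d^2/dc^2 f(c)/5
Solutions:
 f(c) = C1 + C2*c + C3*exp(-81*c/5) + 5*c^3/162 - 25*c^2/4374


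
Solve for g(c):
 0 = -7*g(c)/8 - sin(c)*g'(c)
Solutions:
 g(c) = C1*(cos(c) + 1)^(7/16)/(cos(c) - 1)^(7/16)


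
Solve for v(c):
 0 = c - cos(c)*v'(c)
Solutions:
 v(c) = C1 + Integral(c/cos(c), c)


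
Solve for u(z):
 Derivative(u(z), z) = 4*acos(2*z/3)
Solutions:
 u(z) = C1 + 4*z*acos(2*z/3) - 2*sqrt(9 - 4*z^2)


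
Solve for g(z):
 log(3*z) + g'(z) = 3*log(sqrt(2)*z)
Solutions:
 g(z) = C1 + 2*z*log(z) - 2*z + z*log(2*sqrt(2)/3)


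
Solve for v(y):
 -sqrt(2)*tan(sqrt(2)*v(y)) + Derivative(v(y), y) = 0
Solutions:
 v(y) = sqrt(2)*(pi - asin(C1*exp(2*y)))/2
 v(y) = sqrt(2)*asin(C1*exp(2*y))/2


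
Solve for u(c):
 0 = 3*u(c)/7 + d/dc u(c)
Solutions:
 u(c) = C1*exp(-3*c/7)


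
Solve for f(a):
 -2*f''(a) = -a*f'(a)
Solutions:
 f(a) = C1 + C2*erfi(a/2)


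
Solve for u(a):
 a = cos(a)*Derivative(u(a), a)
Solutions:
 u(a) = C1 + Integral(a/cos(a), a)


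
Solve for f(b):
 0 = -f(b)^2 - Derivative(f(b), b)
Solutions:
 f(b) = 1/(C1 + b)


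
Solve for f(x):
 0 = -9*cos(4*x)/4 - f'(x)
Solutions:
 f(x) = C1 - 9*sin(4*x)/16


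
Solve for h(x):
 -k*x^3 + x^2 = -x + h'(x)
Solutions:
 h(x) = C1 - k*x^4/4 + x^3/3 + x^2/2


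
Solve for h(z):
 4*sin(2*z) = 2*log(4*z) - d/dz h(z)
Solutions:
 h(z) = C1 + 2*z*log(z) - 2*z + 4*z*log(2) + 2*cos(2*z)


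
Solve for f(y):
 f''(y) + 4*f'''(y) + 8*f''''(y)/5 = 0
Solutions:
 f(y) = C1 + C2*y + C3*exp(y*(-5 + sqrt(15))/4) + C4*exp(-y*(sqrt(15) + 5)/4)


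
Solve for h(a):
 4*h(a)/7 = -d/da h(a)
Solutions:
 h(a) = C1*exp(-4*a/7)


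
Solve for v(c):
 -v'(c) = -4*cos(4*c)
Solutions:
 v(c) = C1 + sin(4*c)


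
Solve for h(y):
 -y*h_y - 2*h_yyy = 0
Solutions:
 h(y) = C1 + Integral(C2*airyai(-2^(2/3)*y/2) + C3*airybi(-2^(2/3)*y/2), y)


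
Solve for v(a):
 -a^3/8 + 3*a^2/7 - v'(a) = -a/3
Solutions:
 v(a) = C1 - a^4/32 + a^3/7 + a^2/6


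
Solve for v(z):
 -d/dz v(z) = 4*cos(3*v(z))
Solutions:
 v(z) = -asin((C1 + exp(24*z))/(C1 - exp(24*z)))/3 + pi/3
 v(z) = asin((C1 + exp(24*z))/(C1 - exp(24*z)))/3


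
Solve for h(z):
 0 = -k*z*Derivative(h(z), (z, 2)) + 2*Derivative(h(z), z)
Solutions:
 h(z) = C1 + z^(((re(k) + 2)*re(k) + im(k)^2)/(re(k)^2 + im(k)^2))*(C2*sin(2*log(z)*Abs(im(k))/(re(k)^2 + im(k)^2)) + C3*cos(2*log(z)*im(k)/(re(k)^2 + im(k)^2)))


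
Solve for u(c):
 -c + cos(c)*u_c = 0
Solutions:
 u(c) = C1 + Integral(c/cos(c), c)


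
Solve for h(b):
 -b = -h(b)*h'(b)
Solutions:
 h(b) = -sqrt(C1 + b^2)
 h(b) = sqrt(C1 + b^2)


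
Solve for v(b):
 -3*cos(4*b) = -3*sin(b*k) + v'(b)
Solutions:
 v(b) = C1 - 3*sin(4*b)/4 - 3*cos(b*k)/k


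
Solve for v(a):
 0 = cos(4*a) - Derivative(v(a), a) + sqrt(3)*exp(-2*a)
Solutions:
 v(a) = C1 + sin(4*a)/4 - sqrt(3)*exp(-2*a)/2


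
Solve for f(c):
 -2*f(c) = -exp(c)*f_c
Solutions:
 f(c) = C1*exp(-2*exp(-c))


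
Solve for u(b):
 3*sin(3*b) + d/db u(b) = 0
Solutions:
 u(b) = C1 + cos(3*b)


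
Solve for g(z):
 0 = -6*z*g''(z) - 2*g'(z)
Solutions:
 g(z) = C1 + C2*z^(2/3)


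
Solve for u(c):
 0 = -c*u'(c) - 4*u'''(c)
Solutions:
 u(c) = C1 + Integral(C2*airyai(-2^(1/3)*c/2) + C3*airybi(-2^(1/3)*c/2), c)


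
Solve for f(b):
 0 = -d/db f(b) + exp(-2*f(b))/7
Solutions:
 f(b) = log(-sqrt(C1 + 14*b)) - log(7)
 f(b) = log(C1 + 14*b)/2 - log(7)


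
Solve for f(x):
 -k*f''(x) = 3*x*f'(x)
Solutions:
 f(x) = C1 + C2*sqrt(k)*erf(sqrt(6)*x*sqrt(1/k)/2)


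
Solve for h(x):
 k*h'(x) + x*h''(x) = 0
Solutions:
 h(x) = C1 + x^(1 - re(k))*(C2*sin(log(x)*Abs(im(k))) + C3*cos(log(x)*im(k)))


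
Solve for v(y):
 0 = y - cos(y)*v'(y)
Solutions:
 v(y) = C1 + Integral(y/cos(y), y)


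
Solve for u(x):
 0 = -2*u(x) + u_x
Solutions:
 u(x) = C1*exp(2*x)


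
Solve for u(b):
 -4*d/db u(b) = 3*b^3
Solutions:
 u(b) = C1 - 3*b^4/16


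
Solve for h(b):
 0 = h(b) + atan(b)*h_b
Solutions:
 h(b) = C1*exp(-Integral(1/atan(b), b))


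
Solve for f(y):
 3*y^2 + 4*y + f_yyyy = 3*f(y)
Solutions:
 f(y) = C1*exp(-3^(1/4)*y) + C2*exp(3^(1/4)*y) + C3*sin(3^(1/4)*y) + C4*cos(3^(1/4)*y) + y^2 + 4*y/3


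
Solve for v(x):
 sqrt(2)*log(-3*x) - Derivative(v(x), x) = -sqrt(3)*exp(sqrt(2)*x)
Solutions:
 v(x) = C1 + sqrt(2)*x*log(-x) + sqrt(2)*x*(-1 + log(3)) + sqrt(6)*exp(sqrt(2)*x)/2


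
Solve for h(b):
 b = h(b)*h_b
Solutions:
 h(b) = -sqrt(C1 + b^2)
 h(b) = sqrt(C1 + b^2)


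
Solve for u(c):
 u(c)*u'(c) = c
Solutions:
 u(c) = -sqrt(C1 + c^2)
 u(c) = sqrt(C1 + c^2)


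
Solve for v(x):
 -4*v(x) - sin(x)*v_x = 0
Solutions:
 v(x) = C1*(cos(x)^2 + 2*cos(x) + 1)/(cos(x)^2 - 2*cos(x) + 1)


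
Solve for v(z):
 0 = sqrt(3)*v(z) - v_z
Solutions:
 v(z) = C1*exp(sqrt(3)*z)


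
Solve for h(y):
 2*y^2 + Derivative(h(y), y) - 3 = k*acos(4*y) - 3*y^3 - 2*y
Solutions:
 h(y) = C1 + k*(y*acos(4*y) - sqrt(1 - 16*y^2)/4) - 3*y^4/4 - 2*y^3/3 - y^2 + 3*y


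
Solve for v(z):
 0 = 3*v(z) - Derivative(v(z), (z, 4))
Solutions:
 v(z) = C1*exp(-3^(1/4)*z) + C2*exp(3^(1/4)*z) + C3*sin(3^(1/4)*z) + C4*cos(3^(1/4)*z)


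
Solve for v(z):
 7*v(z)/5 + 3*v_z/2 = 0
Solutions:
 v(z) = C1*exp(-14*z/15)


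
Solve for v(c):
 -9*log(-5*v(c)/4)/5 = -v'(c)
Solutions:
 -5*Integral(1/(log(-_y) - 2*log(2) + log(5)), (_y, v(c)))/9 = C1 - c


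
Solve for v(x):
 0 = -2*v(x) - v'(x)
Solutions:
 v(x) = C1*exp(-2*x)


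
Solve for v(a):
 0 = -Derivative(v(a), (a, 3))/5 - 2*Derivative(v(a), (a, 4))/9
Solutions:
 v(a) = C1 + C2*a + C3*a^2 + C4*exp(-9*a/10)


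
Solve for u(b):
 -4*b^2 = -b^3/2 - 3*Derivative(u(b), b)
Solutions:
 u(b) = C1 - b^4/24 + 4*b^3/9


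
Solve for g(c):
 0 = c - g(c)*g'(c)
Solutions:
 g(c) = -sqrt(C1 + c^2)
 g(c) = sqrt(C1 + c^2)


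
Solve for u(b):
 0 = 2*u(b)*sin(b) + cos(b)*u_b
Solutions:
 u(b) = C1*cos(b)^2


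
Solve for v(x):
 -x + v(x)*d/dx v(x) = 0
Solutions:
 v(x) = -sqrt(C1 + x^2)
 v(x) = sqrt(C1 + x^2)


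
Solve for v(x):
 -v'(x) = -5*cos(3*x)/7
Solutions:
 v(x) = C1 + 5*sin(3*x)/21


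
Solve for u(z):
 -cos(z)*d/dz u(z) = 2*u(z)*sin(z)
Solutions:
 u(z) = C1*cos(z)^2


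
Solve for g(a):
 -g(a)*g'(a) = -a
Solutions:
 g(a) = -sqrt(C1 + a^2)
 g(a) = sqrt(C1 + a^2)


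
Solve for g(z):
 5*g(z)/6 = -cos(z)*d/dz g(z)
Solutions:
 g(z) = C1*(sin(z) - 1)^(5/12)/(sin(z) + 1)^(5/12)


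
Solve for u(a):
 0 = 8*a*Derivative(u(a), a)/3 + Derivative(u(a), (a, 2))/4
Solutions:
 u(a) = C1 + C2*erf(4*sqrt(3)*a/3)


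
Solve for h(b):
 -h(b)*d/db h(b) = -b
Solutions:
 h(b) = -sqrt(C1 + b^2)
 h(b) = sqrt(C1 + b^2)


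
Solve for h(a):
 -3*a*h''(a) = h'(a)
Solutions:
 h(a) = C1 + C2*a^(2/3)


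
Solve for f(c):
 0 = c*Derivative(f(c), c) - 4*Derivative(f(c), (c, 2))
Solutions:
 f(c) = C1 + C2*erfi(sqrt(2)*c/4)


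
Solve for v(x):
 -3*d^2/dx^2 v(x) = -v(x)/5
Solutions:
 v(x) = C1*exp(-sqrt(15)*x/15) + C2*exp(sqrt(15)*x/15)


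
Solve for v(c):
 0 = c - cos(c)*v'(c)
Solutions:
 v(c) = C1 + Integral(c/cos(c), c)


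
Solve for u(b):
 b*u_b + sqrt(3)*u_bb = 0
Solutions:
 u(b) = C1 + C2*erf(sqrt(2)*3^(3/4)*b/6)


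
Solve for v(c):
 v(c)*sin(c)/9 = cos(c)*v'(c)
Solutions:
 v(c) = C1/cos(c)^(1/9)


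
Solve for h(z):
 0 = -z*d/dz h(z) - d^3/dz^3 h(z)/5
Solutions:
 h(z) = C1 + Integral(C2*airyai(-5^(1/3)*z) + C3*airybi(-5^(1/3)*z), z)


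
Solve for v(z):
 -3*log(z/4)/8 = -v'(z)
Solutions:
 v(z) = C1 + 3*z*log(z)/8 - 3*z*log(2)/4 - 3*z/8


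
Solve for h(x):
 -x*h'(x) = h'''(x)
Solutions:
 h(x) = C1 + Integral(C2*airyai(-x) + C3*airybi(-x), x)


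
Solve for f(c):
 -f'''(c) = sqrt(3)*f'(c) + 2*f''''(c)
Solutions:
 f(c) = C1 + C2*exp(c*(-2 + (1 + 54*sqrt(3) + sqrt(-1 + (1 + 54*sqrt(3))^2))^(-1/3) + (1 + 54*sqrt(3) + sqrt(-1 + (1 + 54*sqrt(3))^2))^(1/3))/12)*sin(sqrt(3)*c*(-(1 + 54*sqrt(3) + sqrt(-1 + (1 + 54*sqrt(3))^2))^(1/3) + (1 + 54*sqrt(3) + sqrt(-1 + (1 + 54*sqrt(3))^2))^(-1/3))/12) + C3*exp(c*(-2 + (1 + 54*sqrt(3) + sqrt(-1 + (1 + 54*sqrt(3))^2))^(-1/3) + (1 + 54*sqrt(3) + sqrt(-1 + (1 + 54*sqrt(3))^2))^(1/3))/12)*cos(sqrt(3)*c*(-(1 + 54*sqrt(3) + sqrt(-1 + (1 + 54*sqrt(3))^2))^(1/3) + (1 + 54*sqrt(3) + sqrt(-1 + (1 + 54*sqrt(3))^2))^(-1/3))/12) + C4*exp(-c*((1 + 54*sqrt(3) + sqrt(-1 + (1 + 54*sqrt(3))^2))^(-1/3) + 1 + (1 + 54*sqrt(3) + sqrt(-1 + (1 + 54*sqrt(3))^2))^(1/3))/6)


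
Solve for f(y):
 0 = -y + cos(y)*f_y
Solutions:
 f(y) = C1 + Integral(y/cos(y), y)


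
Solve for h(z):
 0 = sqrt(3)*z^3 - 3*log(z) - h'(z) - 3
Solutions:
 h(z) = C1 + sqrt(3)*z^4/4 - 3*z*log(z)


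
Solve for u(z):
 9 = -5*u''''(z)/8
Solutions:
 u(z) = C1 + C2*z + C3*z^2 + C4*z^3 - 3*z^4/5


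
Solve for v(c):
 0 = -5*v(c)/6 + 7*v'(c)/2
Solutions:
 v(c) = C1*exp(5*c/21)


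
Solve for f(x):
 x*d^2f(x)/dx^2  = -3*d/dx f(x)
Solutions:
 f(x) = C1 + C2/x^2


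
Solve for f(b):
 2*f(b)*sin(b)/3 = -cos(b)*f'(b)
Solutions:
 f(b) = C1*cos(b)^(2/3)


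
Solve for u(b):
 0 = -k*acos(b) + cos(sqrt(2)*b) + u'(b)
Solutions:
 u(b) = C1 + k*(b*acos(b) - sqrt(1 - b^2)) - sqrt(2)*sin(sqrt(2)*b)/2


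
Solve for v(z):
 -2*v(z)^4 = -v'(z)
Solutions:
 v(z) = (-1/(C1 + 6*z))^(1/3)
 v(z) = (-1/(C1 + 2*z))^(1/3)*(-3^(2/3) - 3*3^(1/6)*I)/6
 v(z) = (-1/(C1 + 2*z))^(1/3)*(-3^(2/3) + 3*3^(1/6)*I)/6


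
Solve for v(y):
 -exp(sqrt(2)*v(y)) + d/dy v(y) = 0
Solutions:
 v(y) = sqrt(2)*(2*log(-1/(C1 + y)) - log(2))/4


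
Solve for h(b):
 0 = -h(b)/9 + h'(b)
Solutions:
 h(b) = C1*exp(b/9)


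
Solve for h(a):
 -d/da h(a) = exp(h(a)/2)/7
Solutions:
 h(a) = 2*log(1/(C1 + a)) + 2*log(14)


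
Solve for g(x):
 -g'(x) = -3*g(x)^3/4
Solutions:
 g(x) = -sqrt(2)*sqrt(-1/(C1 + 3*x))
 g(x) = sqrt(2)*sqrt(-1/(C1 + 3*x))


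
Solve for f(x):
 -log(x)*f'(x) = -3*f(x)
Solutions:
 f(x) = C1*exp(3*li(x))


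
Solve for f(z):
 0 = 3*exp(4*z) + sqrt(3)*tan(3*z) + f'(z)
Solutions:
 f(z) = C1 - 3*exp(4*z)/4 + sqrt(3)*log(cos(3*z))/3


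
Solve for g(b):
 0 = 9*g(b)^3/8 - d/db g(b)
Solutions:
 g(b) = -2*sqrt(-1/(C1 + 9*b))
 g(b) = 2*sqrt(-1/(C1 + 9*b))


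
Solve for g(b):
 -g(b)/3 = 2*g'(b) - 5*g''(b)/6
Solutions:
 g(b) = C1*exp(b*(6 - sqrt(46))/5) + C2*exp(b*(6 + sqrt(46))/5)


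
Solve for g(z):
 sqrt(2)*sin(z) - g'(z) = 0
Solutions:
 g(z) = C1 - sqrt(2)*cos(z)


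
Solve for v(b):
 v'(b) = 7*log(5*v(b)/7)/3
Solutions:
 -3*Integral(1/(log(_y) - log(7) + log(5)), (_y, v(b)))/7 = C1 - b


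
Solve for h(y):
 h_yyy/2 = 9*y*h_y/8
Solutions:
 h(y) = C1 + Integral(C2*airyai(2^(1/3)*3^(2/3)*y/2) + C3*airybi(2^(1/3)*3^(2/3)*y/2), y)


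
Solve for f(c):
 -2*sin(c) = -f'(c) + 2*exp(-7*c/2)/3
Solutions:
 f(c) = C1 - 2*cos(c) - 4*exp(-7*c/2)/21


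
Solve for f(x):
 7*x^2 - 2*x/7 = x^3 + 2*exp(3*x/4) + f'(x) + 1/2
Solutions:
 f(x) = C1 - x^4/4 + 7*x^3/3 - x^2/7 - x/2 - 8*exp(3*x/4)/3


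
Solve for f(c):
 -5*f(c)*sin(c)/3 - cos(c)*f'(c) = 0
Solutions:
 f(c) = C1*cos(c)^(5/3)


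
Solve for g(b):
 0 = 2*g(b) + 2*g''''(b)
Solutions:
 g(b) = (C1*sin(sqrt(2)*b/2) + C2*cos(sqrt(2)*b/2))*exp(-sqrt(2)*b/2) + (C3*sin(sqrt(2)*b/2) + C4*cos(sqrt(2)*b/2))*exp(sqrt(2)*b/2)


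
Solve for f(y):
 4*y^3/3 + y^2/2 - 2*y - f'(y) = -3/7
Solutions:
 f(y) = C1 + y^4/3 + y^3/6 - y^2 + 3*y/7


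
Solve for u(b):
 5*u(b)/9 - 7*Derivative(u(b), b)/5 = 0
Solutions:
 u(b) = C1*exp(25*b/63)


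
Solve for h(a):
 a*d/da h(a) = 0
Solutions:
 h(a) = C1


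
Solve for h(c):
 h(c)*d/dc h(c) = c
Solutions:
 h(c) = -sqrt(C1 + c^2)
 h(c) = sqrt(C1 + c^2)


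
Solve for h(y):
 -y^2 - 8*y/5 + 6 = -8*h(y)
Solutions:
 h(y) = y^2/8 + y/5 - 3/4


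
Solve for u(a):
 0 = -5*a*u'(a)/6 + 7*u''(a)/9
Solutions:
 u(a) = C1 + C2*erfi(sqrt(105)*a/14)


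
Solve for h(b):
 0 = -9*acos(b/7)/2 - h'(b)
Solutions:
 h(b) = C1 - 9*b*acos(b/7)/2 + 9*sqrt(49 - b^2)/2


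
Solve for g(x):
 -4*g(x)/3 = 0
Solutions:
 g(x) = 0


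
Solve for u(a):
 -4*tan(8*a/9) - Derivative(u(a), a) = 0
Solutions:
 u(a) = C1 + 9*log(cos(8*a/9))/2


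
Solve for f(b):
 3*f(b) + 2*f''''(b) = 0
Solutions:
 f(b) = (C1*sin(6^(1/4)*b/2) + C2*cos(6^(1/4)*b/2))*exp(-6^(1/4)*b/2) + (C3*sin(6^(1/4)*b/2) + C4*cos(6^(1/4)*b/2))*exp(6^(1/4)*b/2)


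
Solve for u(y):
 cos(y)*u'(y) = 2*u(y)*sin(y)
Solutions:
 u(y) = C1/cos(y)^2


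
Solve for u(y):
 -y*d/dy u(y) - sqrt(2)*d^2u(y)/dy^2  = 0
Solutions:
 u(y) = C1 + C2*erf(2^(1/4)*y/2)


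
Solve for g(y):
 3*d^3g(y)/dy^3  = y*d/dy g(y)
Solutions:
 g(y) = C1 + Integral(C2*airyai(3^(2/3)*y/3) + C3*airybi(3^(2/3)*y/3), y)


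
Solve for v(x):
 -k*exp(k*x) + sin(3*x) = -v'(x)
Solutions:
 v(x) = C1 + exp(k*x) + cos(3*x)/3


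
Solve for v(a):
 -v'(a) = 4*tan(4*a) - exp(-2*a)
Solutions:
 v(a) = C1 - log(tan(4*a)^2 + 1)/2 - exp(-2*a)/2


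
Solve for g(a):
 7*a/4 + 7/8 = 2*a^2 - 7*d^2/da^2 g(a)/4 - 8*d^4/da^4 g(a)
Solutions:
 g(a) = C1 + C2*a + C3*sin(sqrt(14)*a/8) + C4*cos(sqrt(14)*a/8) + 2*a^4/21 - a^3/6 - 1073*a^2/196


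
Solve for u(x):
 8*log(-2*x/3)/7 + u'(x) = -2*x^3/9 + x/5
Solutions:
 u(x) = C1 - x^4/18 + x^2/10 - 8*x*log(-x)/7 + 8*x*(-log(2) + 1 + log(3))/7


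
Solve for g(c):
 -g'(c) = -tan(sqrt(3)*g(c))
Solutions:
 g(c) = sqrt(3)*(pi - asin(C1*exp(sqrt(3)*c)))/3
 g(c) = sqrt(3)*asin(C1*exp(sqrt(3)*c))/3


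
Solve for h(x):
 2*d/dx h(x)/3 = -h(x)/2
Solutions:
 h(x) = C1*exp(-3*x/4)


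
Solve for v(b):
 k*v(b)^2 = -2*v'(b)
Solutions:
 v(b) = 2/(C1 + b*k)


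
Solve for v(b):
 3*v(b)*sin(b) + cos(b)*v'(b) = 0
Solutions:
 v(b) = C1*cos(b)^3


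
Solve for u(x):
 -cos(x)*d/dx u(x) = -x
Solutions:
 u(x) = C1 + Integral(x/cos(x), x)


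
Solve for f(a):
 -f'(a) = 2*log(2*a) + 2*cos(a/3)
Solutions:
 f(a) = C1 - 2*a*log(a) - 2*a*log(2) + 2*a - 6*sin(a/3)


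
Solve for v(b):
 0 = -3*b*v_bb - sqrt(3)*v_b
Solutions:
 v(b) = C1 + C2*b^(1 - sqrt(3)/3)


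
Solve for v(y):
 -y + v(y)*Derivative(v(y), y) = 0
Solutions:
 v(y) = -sqrt(C1 + y^2)
 v(y) = sqrt(C1 + y^2)


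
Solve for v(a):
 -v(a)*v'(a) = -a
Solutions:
 v(a) = -sqrt(C1 + a^2)
 v(a) = sqrt(C1 + a^2)


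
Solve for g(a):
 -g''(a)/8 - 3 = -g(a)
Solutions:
 g(a) = C1*exp(-2*sqrt(2)*a) + C2*exp(2*sqrt(2)*a) + 3


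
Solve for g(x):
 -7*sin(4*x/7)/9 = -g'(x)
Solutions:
 g(x) = C1 - 49*cos(4*x/7)/36


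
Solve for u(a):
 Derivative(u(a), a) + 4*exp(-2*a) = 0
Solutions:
 u(a) = C1 + 2*exp(-2*a)


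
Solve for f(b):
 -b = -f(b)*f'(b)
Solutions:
 f(b) = -sqrt(C1 + b^2)
 f(b) = sqrt(C1 + b^2)


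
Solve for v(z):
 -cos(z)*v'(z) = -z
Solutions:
 v(z) = C1 + Integral(z/cos(z), z)


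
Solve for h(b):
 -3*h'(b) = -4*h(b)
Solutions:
 h(b) = C1*exp(4*b/3)


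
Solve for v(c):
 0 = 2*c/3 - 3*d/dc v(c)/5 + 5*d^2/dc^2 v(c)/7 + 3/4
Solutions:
 v(c) = C1 + C2*exp(21*c/25) + 5*c^2/9 + 1945*c/756


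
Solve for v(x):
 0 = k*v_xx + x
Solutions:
 v(x) = C1 + C2*x - x^3/(6*k)


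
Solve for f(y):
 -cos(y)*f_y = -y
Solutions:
 f(y) = C1 + Integral(y/cos(y), y)


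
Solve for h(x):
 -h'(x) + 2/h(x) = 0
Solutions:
 h(x) = -sqrt(C1 + 4*x)
 h(x) = sqrt(C1 + 4*x)


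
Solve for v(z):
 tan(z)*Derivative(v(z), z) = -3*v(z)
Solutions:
 v(z) = C1/sin(z)^3


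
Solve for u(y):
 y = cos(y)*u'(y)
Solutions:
 u(y) = C1 + Integral(y/cos(y), y)


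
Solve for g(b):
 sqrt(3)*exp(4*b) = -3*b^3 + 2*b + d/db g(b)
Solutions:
 g(b) = C1 + 3*b^4/4 - b^2 + sqrt(3)*exp(4*b)/4


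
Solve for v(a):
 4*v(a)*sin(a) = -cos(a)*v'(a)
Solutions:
 v(a) = C1*cos(a)^4


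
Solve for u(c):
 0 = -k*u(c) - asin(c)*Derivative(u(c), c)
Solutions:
 u(c) = C1*exp(-k*Integral(1/asin(c), c))


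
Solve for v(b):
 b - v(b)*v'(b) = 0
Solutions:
 v(b) = -sqrt(C1 + b^2)
 v(b) = sqrt(C1 + b^2)


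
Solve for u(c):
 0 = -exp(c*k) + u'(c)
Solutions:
 u(c) = C1 + exp(c*k)/k


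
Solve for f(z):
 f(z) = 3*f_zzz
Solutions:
 f(z) = C3*exp(3^(2/3)*z/3) + (C1*sin(3^(1/6)*z/2) + C2*cos(3^(1/6)*z/2))*exp(-3^(2/3)*z/6)


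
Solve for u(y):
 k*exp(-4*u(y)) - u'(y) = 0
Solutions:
 u(y) = log(-I*(C1 + 4*k*y)^(1/4))
 u(y) = log(I*(C1 + 4*k*y)^(1/4))
 u(y) = log(-(C1 + 4*k*y)^(1/4))
 u(y) = log(C1 + 4*k*y)/4


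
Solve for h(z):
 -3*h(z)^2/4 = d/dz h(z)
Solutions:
 h(z) = 4/(C1 + 3*z)


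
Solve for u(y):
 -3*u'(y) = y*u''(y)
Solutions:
 u(y) = C1 + C2/y^2


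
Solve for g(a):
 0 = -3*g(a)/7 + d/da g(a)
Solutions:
 g(a) = C1*exp(3*a/7)


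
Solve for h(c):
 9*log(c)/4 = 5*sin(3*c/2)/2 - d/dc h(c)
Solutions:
 h(c) = C1 - 9*c*log(c)/4 + 9*c/4 - 5*cos(3*c/2)/3


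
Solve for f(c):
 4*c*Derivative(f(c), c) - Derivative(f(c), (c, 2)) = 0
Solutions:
 f(c) = C1 + C2*erfi(sqrt(2)*c)


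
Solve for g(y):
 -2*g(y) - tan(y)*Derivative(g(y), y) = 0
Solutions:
 g(y) = C1/sin(y)^2


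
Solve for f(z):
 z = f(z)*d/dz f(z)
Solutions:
 f(z) = -sqrt(C1 + z^2)
 f(z) = sqrt(C1 + z^2)


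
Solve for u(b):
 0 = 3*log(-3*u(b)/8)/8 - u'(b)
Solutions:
 -8*Integral(1/(log(-_y) - 3*log(2) + log(3)), (_y, u(b)))/3 = C1 - b


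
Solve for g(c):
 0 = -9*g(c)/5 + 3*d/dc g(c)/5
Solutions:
 g(c) = C1*exp(3*c)


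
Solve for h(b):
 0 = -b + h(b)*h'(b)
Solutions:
 h(b) = -sqrt(C1 + b^2)
 h(b) = sqrt(C1 + b^2)


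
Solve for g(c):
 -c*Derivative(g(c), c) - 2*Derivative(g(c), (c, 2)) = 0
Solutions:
 g(c) = C1 + C2*erf(c/2)


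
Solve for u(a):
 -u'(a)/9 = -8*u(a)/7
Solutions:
 u(a) = C1*exp(72*a/7)


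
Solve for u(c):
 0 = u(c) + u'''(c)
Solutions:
 u(c) = C3*exp(-c) + (C1*sin(sqrt(3)*c/2) + C2*cos(sqrt(3)*c/2))*exp(c/2)


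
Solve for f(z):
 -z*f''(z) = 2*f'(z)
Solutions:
 f(z) = C1 + C2/z


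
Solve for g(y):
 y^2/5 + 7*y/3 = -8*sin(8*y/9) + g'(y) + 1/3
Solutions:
 g(y) = C1 + y^3/15 + 7*y^2/6 - y/3 - 9*cos(8*y/9)


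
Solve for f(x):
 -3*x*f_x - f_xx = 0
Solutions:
 f(x) = C1 + C2*erf(sqrt(6)*x/2)


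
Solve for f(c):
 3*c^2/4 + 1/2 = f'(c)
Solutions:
 f(c) = C1 + c^3/4 + c/2


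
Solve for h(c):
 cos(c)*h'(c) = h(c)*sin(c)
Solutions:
 h(c) = C1/cos(c)


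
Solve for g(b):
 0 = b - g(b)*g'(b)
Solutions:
 g(b) = -sqrt(C1 + b^2)
 g(b) = sqrt(C1 + b^2)


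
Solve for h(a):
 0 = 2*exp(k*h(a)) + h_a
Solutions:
 h(a) = Piecewise((log(1/(C1*k + 2*a*k))/k, Ne(k, 0)), (nan, True))
 h(a) = Piecewise((C1 - 2*a, Eq(k, 0)), (nan, True))


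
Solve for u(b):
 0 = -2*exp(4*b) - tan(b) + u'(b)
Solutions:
 u(b) = C1 + exp(4*b)/2 - log(cos(b))


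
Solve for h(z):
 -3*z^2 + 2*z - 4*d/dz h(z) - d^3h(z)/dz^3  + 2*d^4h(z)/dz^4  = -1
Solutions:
 h(z) = C1 + C2*exp(z*(-(12*sqrt(327) + 217)^(1/3) - 1/(12*sqrt(327) + 217)^(1/3) + 2)/12)*sin(sqrt(3)*z*(-(12*sqrt(327) + 217)^(1/3) + (12*sqrt(327) + 217)^(-1/3))/12) + C3*exp(z*(-(12*sqrt(327) + 217)^(1/3) - 1/(12*sqrt(327) + 217)^(1/3) + 2)/12)*cos(sqrt(3)*z*(-(12*sqrt(327) + 217)^(1/3) + (12*sqrt(327) + 217)^(-1/3))/12) + C4*exp(z*((12*sqrt(327) + 217)^(-1/3) + 1 + (12*sqrt(327) + 217)^(1/3))/6) - z^3/4 + z^2/4 + 5*z/8


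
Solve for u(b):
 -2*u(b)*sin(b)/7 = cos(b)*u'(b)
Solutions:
 u(b) = C1*cos(b)^(2/7)


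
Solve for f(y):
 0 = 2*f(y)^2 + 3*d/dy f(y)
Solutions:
 f(y) = 3/(C1 + 2*y)


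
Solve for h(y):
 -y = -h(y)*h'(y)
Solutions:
 h(y) = -sqrt(C1 + y^2)
 h(y) = sqrt(C1 + y^2)


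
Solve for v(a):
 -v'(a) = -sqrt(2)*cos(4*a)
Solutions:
 v(a) = C1 + sqrt(2)*sin(4*a)/4


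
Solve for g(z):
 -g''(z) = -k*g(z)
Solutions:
 g(z) = C1*exp(-sqrt(k)*z) + C2*exp(sqrt(k)*z)


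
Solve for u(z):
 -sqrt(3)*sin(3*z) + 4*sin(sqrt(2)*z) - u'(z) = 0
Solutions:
 u(z) = C1 + sqrt(3)*cos(3*z)/3 - 2*sqrt(2)*cos(sqrt(2)*z)


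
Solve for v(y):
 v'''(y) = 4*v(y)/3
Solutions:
 v(y) = C3*exp(6^(2/3)*y/3) + (C1*sin(2^(2/3)*3^(1/6)*y/2) + C2*cos(2^(2/3)*3^(1/6)*y/2))*exp(-6^(2/3)*y/6)


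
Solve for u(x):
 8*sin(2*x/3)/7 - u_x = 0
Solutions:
 u(x) = C1 - 12*cos(2*x/3)/7


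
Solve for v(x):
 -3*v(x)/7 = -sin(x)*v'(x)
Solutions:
 v(x) = C1*(cos(x) - 1)^(3/14)/(cos(x) + 1)^(3/14)


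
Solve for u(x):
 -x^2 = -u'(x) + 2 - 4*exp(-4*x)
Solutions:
 u(x) = C1 + x^3/3 + 2*x + exp(-4*x)


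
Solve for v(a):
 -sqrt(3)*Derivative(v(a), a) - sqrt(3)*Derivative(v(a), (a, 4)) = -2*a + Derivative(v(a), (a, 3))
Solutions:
 v(a) = C1 + C2*exp(a*(-4*sqrt(3) + 2*18^(1/3)/(2*sqrt(3) + 243 + sqrt(-12 + (2*sqrt(3) + 243)^2))^(1/3) + 12^(1/3)*(2*sqrt(3) + 243 + sqrt(-12 + (2*sqrt(3) + 243)^2))^(1/3))/36)*sin(2^(1/3)*3^(1/6)*a*(-2^(1/3)*3^(2/3)*(2*sqrt(3) + 243 + 9*sqrt(-4/27 + (2*sqrt(3)/9 + 27)^2))^(1/3) + 6/(2*sqrt(3) + 243 + 9*sqrt(-4/27 + (2*sqrt(3)/9 + 27)^2))^(1/3))/36) + C3*exp(a*(-4*sqrt(3) + 2*18^(1/3)/(2*sqrt(3) + 243 + sqrt(-12 + (2*sqrt(3) + 243)^2))^(1/3) + 12^(1/3)*(2*sqrt(3) + 243 + sqrt(-12 + (2*sqrt(3) + 243)^2))^(1/3))/36)*cos(2^(1/3)*3^(1/6)*a*(-2^(1/3)*3^(2/3)*(2*sqrt(3) + 243 + 9*sqrt(-4/27 + (2*sqrt(3)/9 + 27)^2))^(1/3) + 6/(2*sqrt(3) + 243 + 9*sqrt(-4/27 + (2*sqrt(3)/9 + 27)^2))^(1/3))/36) + C4*exp(-a*(2*18^(1/3)/(2*sqrt(3) + 243 + sqrt(-12 + (2*sqrt(3) + 243)^2))^(1/3) + 2*sqrt(3) + 12^(1/3)*(2*sqrt(3) + 243 + sqrt(-12 + (2*sqrt(3) + 243)^2))^(1/3))/18) + sqrt(3)*a^2/3


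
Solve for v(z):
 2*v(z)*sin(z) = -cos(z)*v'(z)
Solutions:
 v(z) = C1*cos(z)^2


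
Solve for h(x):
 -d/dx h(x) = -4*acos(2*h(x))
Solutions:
 Integral(1/acos(2*_y), (_y, h(x))) = C1 + 4*x


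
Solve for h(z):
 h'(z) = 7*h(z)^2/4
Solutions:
 h(z) = -4/(C1 + 7*z)


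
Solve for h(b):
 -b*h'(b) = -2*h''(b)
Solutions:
 h(b) = C1 + C2*erfi(b/2)


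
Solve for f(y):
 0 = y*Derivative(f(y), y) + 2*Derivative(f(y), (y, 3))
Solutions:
 f(y) = C1 + Integral(C2*airyai(-2^(2/3)*y/2) + C3*airybi(-2^(2/3)*y/2), y)


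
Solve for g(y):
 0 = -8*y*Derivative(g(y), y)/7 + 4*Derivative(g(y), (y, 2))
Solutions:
 g(y) = C1 + C2*erfi(sqrt(7)*y/7)


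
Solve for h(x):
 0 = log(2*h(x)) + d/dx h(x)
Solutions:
 Integral(1/(log(_y) + log(2)), (_y, h(x))) = C1 - x


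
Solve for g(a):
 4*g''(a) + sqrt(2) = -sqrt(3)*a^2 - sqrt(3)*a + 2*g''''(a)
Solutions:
 g(a) = C1 + C2*a + C3*exp(-sqrt(2)*a) + C4*exp(sqrt(2)*a) - sqrt(3)*a^4/48 - sqrt(3)*a^3/24 + a^2*(-sqrt(3) - sqrt(2))/8


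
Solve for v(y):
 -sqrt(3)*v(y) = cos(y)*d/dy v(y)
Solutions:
 v(y) = C1*(sin(y) - 1)^(sqrt(3)/2)/(sin(y) + 1)^(sqrt(3)/2)


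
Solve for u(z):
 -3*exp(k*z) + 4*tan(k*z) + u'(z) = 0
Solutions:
 u(z) = C1 + 3*Piecewise((exp(k*z)/k, Ne(k, 0)), (z, True)) - 4*Piecewise((-log(cos(k*z))/k, Ne(k, 0)), (0, True))


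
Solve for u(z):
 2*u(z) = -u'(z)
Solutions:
 u(z) = C1*exp(-2*z)


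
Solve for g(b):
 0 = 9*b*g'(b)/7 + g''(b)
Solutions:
 g(b) = C1 + C2*erf(3*sqrt(14)*b/14)


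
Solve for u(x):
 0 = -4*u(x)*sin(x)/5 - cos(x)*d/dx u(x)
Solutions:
 u(x) = C1*cos(x)^(4/5)


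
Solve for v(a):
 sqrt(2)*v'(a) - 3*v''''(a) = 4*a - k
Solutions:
 v(a) = C1 + C4*exp(2^(1/6)*3^(2/3)*a/3) + sqrt(2)*a^2 - sqrt(2)*a*k/2 + (C2*sin(6^(1/6)*a/2) + C3*cos(6^(1/6)*a/2))*exp(-2^(1/6)*3^(2/3)*a/6)


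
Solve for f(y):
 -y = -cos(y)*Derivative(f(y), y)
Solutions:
 f(y) = C1 + Integral(y/cos(y), y)


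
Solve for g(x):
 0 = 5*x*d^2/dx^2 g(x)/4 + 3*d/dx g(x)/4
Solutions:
 g(x) = C1 + C2*x^(2/5)


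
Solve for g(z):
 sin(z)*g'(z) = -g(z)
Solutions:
 g(z) = C1*sqrt(cos(z) + 1)/sqrt(cos(z) - 1)


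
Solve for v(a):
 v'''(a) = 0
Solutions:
 v(a) = C1 + C2*a + C3*a^2


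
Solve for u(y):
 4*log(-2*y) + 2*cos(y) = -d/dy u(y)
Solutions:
 u(y) = C1 - 4*y*log(-y) - 4*y*log(2) + 4*y - 2*sin(y)


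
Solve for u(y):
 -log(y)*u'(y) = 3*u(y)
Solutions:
 u(y) = C1*exp(-3*li(y))


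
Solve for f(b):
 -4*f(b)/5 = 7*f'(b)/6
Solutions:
 f(b) = C1*exp(-24*b/35)


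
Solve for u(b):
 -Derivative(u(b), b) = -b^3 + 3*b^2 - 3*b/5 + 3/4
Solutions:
 u(b) = C1 + b^4/4 - b^3 + 3*b^2/10 - 3*b/4


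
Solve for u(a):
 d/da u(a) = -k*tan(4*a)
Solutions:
 u(a) = C1 + k*log(cos(4*a))/4


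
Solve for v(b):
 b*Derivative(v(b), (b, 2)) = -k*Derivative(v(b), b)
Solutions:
 v(b) = C1 + b^(1 - re(k))*(C2*sin(log(b)*Abs(im(k))) + C3*cos(log(b)*im(k)))
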